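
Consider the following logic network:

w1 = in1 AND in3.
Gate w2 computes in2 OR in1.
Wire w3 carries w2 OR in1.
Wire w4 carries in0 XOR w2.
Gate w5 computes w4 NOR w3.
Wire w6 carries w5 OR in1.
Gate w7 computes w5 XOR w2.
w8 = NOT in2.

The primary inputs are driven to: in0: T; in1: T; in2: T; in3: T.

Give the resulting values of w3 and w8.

w3 = T  w8 = F

w2 = in2 OR in1 = T OR T = T
w3 = w2 OR in1 = T OR T = T
w8 = NOT in2 = NOT T = F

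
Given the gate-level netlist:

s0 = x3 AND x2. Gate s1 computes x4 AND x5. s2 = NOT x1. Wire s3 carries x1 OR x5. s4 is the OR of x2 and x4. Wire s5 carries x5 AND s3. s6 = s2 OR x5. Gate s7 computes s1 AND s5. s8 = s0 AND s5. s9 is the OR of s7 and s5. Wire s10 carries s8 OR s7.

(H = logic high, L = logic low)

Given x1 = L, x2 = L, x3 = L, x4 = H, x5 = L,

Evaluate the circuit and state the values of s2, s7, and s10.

s2 = H, s7 = L, s10 = L

s0 = x3 AND x2 = L AND L = L
s1 = x4 AND x5 = H AND L = L
s2 = NOT x1 = NOT L = H
s3 = x1 OR x5 = L OR L = L
s5 = x5 AND s3 = L AND L = L
s7 = s1 AND s5 = L AND L = L
s8 = s0 AND s5 = L AND L = L
s10 = s8 OR s7 = L OR L = L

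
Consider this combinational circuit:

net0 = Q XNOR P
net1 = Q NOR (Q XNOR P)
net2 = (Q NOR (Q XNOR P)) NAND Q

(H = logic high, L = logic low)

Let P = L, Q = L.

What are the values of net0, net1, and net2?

net0 = L XNOR L = H
net1 = L NOR (L XNOR L) = L
net2 = (L NOR (L XNOR L)) NAND L = H

net0 = H; net1 = L; net2 = H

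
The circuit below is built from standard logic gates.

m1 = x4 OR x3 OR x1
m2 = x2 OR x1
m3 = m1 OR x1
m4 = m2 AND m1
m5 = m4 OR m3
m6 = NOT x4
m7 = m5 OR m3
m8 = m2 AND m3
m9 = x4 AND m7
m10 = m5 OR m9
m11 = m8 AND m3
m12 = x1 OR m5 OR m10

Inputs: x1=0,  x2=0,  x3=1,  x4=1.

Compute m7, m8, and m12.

m7 = 1, m8 = 0, m12 = 1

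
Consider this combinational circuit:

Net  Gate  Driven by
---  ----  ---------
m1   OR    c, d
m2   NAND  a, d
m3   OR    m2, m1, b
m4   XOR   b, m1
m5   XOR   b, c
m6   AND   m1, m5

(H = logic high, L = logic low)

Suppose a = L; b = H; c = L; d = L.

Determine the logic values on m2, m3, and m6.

m2 = H, m3 = H, m6 = L

m1 = c OR d = L OR L = L
m2 = a NAND d = L NAND L = H
m3 = m2 OR m1 OR b = H OR L OR H = H
m5 = b XOR c = H XOR L = H
m6 = m1 AND m5 = L AND H = L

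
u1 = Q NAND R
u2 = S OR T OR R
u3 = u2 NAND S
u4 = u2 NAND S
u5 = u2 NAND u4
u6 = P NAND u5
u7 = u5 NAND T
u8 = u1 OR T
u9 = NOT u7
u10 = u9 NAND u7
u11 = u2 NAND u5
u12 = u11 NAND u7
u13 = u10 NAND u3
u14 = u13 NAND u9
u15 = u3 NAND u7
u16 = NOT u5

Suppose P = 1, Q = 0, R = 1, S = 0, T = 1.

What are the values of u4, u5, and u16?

u4 = 1, u5 = 0, u16 = 1

u2 = S OR T OR R = 0 OR 1 OR 1 = 1
u4 = u2 NAND S = 1 NAND 0 = 1
u5 = u2 NAND u4 = 1 NAND 1 = 0
u16 = NOT u5 = NOT 0 = 1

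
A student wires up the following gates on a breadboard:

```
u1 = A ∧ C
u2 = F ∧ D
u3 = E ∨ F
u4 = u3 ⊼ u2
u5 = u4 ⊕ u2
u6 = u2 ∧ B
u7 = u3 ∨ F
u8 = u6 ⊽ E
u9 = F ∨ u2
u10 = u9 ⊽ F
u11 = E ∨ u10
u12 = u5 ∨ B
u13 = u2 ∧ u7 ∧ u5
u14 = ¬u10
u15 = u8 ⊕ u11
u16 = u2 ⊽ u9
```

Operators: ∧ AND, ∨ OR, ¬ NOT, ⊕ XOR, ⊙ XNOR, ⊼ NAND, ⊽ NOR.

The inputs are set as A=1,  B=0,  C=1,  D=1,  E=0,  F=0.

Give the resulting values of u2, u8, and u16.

u2 = 0, u8 = 1, u16 = 1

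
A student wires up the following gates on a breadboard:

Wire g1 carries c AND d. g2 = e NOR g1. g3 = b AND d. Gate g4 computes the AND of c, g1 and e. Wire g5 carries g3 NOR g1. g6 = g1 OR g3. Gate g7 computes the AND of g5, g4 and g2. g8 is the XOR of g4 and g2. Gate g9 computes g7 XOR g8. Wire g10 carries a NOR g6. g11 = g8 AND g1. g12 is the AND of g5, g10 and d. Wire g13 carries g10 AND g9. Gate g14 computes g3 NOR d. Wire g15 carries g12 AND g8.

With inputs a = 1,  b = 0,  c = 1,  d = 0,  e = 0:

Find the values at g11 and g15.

g1 = c AND d = 1 AND 0 = 0
g2 = e NOR g1 = 0 NOR 0 = 1
g3 = b AND d = 0 AND 0 = 0
g4 = c AND g1 AND e = 1 AND 0 AND 0 = 0
g5 = g3 NOR g1 = 0 NOR 0 = 1
g6 = g1 OR g3 = 0 OR 0 = 0
g8 = g4 XOR g2 = 0 XOR 1 = 1
g10 = a NOR g6 = 1 NOR 0 = 0
g11 = g8 AND g1 = 1 AND 0 = 0
g12 = g5 AND g10 AND d = 1 AND 0 AND 0 = 0
g15 = g12 AND g8 = 0 AND 1 = 0

g11 = 0; g15 = 0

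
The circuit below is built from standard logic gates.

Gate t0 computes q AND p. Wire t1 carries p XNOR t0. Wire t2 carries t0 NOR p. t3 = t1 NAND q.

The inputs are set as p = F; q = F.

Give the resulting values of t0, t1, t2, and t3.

t0 = q AND p = F AND F = F
t1 = p XNOR t0 = F XNOR F = T
t2 = t0 NOR p = F NOR F = T
t3 = t1 NAND q = T NAND F = T

t0 = F, t1 = T, t2 = T, t3 = T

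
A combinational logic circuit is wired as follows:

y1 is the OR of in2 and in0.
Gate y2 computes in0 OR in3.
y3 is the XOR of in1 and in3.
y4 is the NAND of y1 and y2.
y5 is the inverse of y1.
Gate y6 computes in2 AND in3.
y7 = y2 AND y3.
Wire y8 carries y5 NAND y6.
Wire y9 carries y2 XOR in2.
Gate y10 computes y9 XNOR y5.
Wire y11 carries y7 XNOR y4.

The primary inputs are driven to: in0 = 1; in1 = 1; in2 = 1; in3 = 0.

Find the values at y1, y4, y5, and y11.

y1 = 1; y4 = 0; y5 = 0; y11 = 0

y1 = in2 OR in0 = 1 OR 1 = 1
y2 = in0 OR in3 = 1 OR 0 = 1
y3 = in1 XOR in3 = 1 XOR 0 = 1
y4 = y1 NAND y2 = 1 NAND 1 = 0
y5 = NOT y1 = NOT 1 = 0
y7 = y2 AND y3 = 1 AND 1 = 1
y11 = y7 XNOR y4 = 1 XNOR 0 = 0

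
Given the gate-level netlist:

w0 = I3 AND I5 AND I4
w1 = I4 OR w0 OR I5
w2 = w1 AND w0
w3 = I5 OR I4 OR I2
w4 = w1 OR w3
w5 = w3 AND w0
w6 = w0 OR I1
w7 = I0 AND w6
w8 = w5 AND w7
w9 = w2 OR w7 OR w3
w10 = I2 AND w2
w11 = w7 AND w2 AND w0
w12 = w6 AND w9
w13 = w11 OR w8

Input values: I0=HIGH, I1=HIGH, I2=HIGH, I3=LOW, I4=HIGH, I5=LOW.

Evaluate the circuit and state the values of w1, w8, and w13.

w0 = I3 AND I5 AND I4 = LOW AND LOW AND HIGH = LOW
w1 = I4 OR w0 OR I5 = HIGH OR LOW OR LOW = HIGH
w2 = w1 AND w0 = HIGH AND LOW = LOW
w3 = I5 OR I4 OR I2 = LOW OR HIGH OR HIGH = HIGH
w5 = w3 AND w0 = HIGH AND LOW = LOW
w6 = w0 OR I1 = LOW OR HIGH = HIGH
w7 = I0 AND w6 = HIGH AND HIGH = HIGH
w8 = w5 AND w7 = LOW AND HIGH = LOW
w11 = w7 AND w2 AND w0 = HIGH AND LOW AND LOW = LOW
w13 = w11 OR w8 = LOW OR LOW = LOW

w1 = HIGH; w8 = LOW; w13 = LOW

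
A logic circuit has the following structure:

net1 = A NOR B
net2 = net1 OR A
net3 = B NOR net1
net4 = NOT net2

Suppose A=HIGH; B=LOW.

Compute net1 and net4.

net1 = A NOR B = HIGH NOR LOW = LOW
net2 = net1 OR A = LOW OR HIGH = HIGH
net4 = NOT net2 = NOT HIGH = LOW

net1 = LOW; net4 = LOW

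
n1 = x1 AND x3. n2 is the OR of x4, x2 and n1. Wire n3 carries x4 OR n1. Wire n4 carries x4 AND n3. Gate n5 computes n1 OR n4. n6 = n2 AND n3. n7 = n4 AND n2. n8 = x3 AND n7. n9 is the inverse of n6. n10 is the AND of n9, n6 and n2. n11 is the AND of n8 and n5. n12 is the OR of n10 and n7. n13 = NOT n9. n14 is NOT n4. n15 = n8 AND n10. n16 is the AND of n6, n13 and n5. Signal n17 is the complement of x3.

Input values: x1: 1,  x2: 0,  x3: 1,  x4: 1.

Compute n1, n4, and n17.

n1 = x1 AND x3 = 1 AND 1 = 1
n3 = x4 OR n1 = 1 OR 1 = 1
n4 = x4 AND n3 = 1 AND 1 = 1
n17 = NOT x3 = NOT 1 = 0

n1 = 1, n4 = 1, n17 = 0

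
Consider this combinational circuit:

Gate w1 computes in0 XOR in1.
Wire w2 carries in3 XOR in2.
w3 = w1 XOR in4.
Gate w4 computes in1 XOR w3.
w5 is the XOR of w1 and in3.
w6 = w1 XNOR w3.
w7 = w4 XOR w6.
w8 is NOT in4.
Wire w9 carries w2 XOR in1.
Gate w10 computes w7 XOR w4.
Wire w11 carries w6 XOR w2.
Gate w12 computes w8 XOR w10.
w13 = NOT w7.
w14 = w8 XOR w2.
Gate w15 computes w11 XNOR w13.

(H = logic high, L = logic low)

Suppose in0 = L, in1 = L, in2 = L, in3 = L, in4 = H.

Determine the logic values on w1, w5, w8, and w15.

w1 = L, w5 = L, w8 = L, w15 = H

w1 = in0 XOR in1 = L XOR L = L
w2 = in3 XOR in2 = L XOR L = L
w3 = w1 XOR in4 = L XOR H = H
w4 = in1 XOR w3 = L XOR H = H
w5 = w1 XOR in3 = L XOR L = L
w6 = w1 XNOR w3 = L XNOR H = L
w7 = w4 XOR w6 = H XOR L = H
w8 = NOT in4 = NOT H = L
w11 = w6 XOR w2 = L XOR L = L
w13 = NOT w7 = NOT H = L
w15 = w11 XNOR w13 = L XNOR L = H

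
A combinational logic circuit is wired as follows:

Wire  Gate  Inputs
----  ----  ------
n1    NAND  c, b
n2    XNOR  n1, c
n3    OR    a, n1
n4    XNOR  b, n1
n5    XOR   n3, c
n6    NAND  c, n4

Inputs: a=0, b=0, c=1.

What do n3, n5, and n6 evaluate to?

n1 = c NAND b = 1 NAND 0 = 1
n3 = a OR n1 = 0 OR 1 = 1
n4 = b XNOR n1 = 0 XNOR 1 = 0
n5 = n3 XOR c = 1 XOR 1 = 0
n6 = c NAND n4 = 1 NAND 0 = 1

n3 = 1  n5 = 0  n6 = 1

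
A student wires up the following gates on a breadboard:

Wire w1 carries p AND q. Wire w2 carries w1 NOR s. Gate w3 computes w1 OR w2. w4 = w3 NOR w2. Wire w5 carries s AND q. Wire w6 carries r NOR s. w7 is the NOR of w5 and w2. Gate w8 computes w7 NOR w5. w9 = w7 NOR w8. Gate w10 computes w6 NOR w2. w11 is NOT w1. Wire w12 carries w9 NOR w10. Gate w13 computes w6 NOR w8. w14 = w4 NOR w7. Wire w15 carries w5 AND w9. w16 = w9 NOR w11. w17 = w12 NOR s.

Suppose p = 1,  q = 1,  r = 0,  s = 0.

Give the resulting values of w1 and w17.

w1 = 1, w17 = 0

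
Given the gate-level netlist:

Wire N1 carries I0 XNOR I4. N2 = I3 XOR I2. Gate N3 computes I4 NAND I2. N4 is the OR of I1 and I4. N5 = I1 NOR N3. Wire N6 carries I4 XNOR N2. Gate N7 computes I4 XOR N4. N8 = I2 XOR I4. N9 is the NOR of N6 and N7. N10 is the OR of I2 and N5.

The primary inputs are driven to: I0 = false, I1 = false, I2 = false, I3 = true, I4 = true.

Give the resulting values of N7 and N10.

N7 = false; N10 = false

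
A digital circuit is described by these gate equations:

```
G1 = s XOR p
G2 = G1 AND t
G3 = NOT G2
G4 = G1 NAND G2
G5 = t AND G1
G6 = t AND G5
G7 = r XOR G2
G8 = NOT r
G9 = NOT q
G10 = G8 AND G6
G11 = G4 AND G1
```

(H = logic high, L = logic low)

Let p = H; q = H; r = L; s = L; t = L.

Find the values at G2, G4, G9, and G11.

G1 = s XOR p = L XOR H = H
G2 = G1 AND t = H AND L = L
G4 = G1 NAND G2 = H NAND L = H
G9 = NOT q = NOT H = L
G11 = G4 AND G1 = H AND H = H

G2 = L  G4 = H  G9 = L  G11 = H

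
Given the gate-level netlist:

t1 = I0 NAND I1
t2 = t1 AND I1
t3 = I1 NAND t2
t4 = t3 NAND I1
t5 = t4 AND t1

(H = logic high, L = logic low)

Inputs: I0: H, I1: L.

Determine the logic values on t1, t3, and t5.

t1 = H, t3 = H, t5 = H

t1 = I0 NAND I1 = H NAND L = H
t2 = t1 AND I1 = H AND L = L
t3 = I1 NAND t2 = L NAND L = H
t4 = t3 NAND I1 = H NAND L = H
t5 = t4 AND t1 = H AND H = H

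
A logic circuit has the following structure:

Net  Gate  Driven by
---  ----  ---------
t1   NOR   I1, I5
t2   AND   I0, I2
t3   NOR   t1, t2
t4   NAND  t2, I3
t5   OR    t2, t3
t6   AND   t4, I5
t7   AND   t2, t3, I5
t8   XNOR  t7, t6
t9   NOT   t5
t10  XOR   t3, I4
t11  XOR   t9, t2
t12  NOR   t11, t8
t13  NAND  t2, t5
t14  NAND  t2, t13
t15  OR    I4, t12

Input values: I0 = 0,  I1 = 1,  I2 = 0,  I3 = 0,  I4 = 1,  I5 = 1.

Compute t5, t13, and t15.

t5 = 1; t13 = 1; t15 = 1

t1 = I1 NOR I5 = 1 NOR 1 = 0
t2 = I0 AND I2 = 0 AND 0 = 0
t3 = t1 NOR t2 = 0 NOR 0 = 1
t4 = t2 NAND I3 = 0 NAND 0 = 1
t5 = t2 OR t3 = 0 OR 1 = 1
t6 = t4 AND I5 = 1 AND 1 = 1
t7 = t2 AND t3 AND I5 = 0 AND 1 AND 1 = 0
t8 = t7 XNOR t6 = 0 XNOR 1 = 0
t9 = NOT t5 = NOT 1 = 0
t11 = t9 XOR t2 = 0 XOR 0 = 0
t12 = t11 NOR t8 = 0 NOR 0 = 1
t13 = t2 NAND t5 = 0 NAND 1 = 1
t15 = I4 OR t12 = 1 OR 1 = 1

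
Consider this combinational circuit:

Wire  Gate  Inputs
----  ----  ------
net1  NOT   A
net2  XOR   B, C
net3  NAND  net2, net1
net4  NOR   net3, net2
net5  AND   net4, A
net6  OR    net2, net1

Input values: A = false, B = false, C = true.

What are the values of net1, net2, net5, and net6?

net1 = true  net2 = true  net5 = false  net6 = true

net1 = NOT A = NOT false = true
net2 = B XOR C = false XOR true = true
net3 = net2 NAND net1 = true NAND true = false
net4 = net3 NOR net2 = false NOR true = false
net5 = net4 AND A = false AND false = false
net6 = net2 OR net1 = true OR true = true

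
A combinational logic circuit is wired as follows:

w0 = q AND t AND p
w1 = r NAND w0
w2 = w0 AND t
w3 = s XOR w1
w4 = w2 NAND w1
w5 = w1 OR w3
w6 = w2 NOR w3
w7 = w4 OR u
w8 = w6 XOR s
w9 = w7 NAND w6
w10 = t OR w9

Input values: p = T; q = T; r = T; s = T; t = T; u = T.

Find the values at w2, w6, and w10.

w2 = T; w6 = F; w10 = T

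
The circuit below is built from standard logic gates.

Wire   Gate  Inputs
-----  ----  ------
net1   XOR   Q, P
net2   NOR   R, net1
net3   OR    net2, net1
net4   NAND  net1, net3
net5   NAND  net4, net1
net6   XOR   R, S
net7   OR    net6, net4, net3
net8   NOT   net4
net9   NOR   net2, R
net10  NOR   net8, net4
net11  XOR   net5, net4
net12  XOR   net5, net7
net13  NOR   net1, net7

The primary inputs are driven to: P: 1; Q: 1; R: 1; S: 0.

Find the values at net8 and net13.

net1 = Q XOR P = 1 XOR 1 = 0
net2 = R NOR net1 = 1 NOR 0 = 0
net3 = net2 OR net1 = 0 OR 0 = 0
net4 = net1 NAND net3 = 0 NAND 0 = 1
net6 = R XOR S = 1 XOR 0 = 1
net7 = net6 OR net4 OR net3 = 1 OR 1 OR 0 = 1
net8 = NOT net4 = NOT 1 = 0
net13 = net1 NOR net7 = 0 NOR 1 = 0

net8 = 0; net13 = 0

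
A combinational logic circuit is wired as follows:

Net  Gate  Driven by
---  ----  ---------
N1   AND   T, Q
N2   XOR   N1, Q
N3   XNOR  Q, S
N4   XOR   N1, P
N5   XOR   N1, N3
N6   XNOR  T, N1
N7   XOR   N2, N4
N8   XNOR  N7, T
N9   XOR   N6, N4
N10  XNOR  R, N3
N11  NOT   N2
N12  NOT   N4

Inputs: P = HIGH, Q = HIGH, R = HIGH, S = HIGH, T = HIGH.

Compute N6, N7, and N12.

N6 = HIGH, N7 = LOW, N12 = HIGH

N1 = T AND Q = HIGH AND HIGH = HIGH
N2 = N1 XOR Q = HIGH XOR HIGH = LOW
N4 = N1 XOR P = HIGH XOR HIGH = LOW
N6 = T XNOR N1 = HIGH XNOR HIGH = HIGH
N7 = N2 XOR N4 = LOW XOR LOW = LOW
N12 = NOT N4 = NOT LOW = HIGH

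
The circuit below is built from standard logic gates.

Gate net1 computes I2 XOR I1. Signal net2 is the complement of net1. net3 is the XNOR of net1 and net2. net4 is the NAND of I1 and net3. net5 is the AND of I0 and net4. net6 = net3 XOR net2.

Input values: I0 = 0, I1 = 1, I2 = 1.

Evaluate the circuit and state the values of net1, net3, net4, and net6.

net1 = I2 XOR I1 = 1 XOR 1 = 0
net2 = NOT net1 = NOT 0 = 1
net3 = net1 XNOR net2 = 0 XNOR 1 = 0
net4 = I1 NAND net3 = 1 NAND 0 = 1
net6 = net3 XOR net2 = 0 XOR 1 = 1

net1 = 0; net3 = 0; net4 = 1; net6 = 1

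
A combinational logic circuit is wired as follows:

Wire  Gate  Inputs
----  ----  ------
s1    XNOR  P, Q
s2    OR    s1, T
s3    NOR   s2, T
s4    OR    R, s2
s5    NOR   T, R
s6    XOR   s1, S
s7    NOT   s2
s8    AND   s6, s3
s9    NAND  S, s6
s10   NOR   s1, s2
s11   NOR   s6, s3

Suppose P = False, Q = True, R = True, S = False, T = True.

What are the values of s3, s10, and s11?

s1 = P XNOR Q = False XNOR True = False
s2 = s1 OR T = False OR True = True
s3 = s2 NOR T = True NOR True = False
s6 = s1 XOR S = False XOR False = False
s10 = s1 NOR s2 = False NOR True = False
s11 = s6 NOR s3 = False NOR False = True

s3 = False, s10 = False, s11 = True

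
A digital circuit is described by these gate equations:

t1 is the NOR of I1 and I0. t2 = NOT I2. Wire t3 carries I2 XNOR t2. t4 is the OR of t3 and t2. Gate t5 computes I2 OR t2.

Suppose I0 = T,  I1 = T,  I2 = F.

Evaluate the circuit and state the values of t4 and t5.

t2 = NOT I2 = NOT F = T
t3 = I2 XNOR t2 = F XNOR T = F
t4 = t3 OR t2 = F OR T = T
t5 = I2 OR t2 = F OR T = T

t4 = T  t5 = T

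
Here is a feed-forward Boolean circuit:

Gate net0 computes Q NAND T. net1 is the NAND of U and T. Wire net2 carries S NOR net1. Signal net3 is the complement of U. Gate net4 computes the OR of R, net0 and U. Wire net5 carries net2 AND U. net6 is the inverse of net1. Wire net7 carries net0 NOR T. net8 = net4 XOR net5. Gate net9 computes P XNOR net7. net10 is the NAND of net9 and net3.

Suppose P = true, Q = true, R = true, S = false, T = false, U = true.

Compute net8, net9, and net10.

net8 = true, net9 = false, net10 = true

net0 = Q NAND T = true NAND false = true
net1 = U NAND T = true NAND false = true
net2 = S NOR net1 = false NOR true = false
net3 = NOT U = NOT true = false
net4 = R OR net0 OR U = true OR true OR true = true
net5 = net2 AND U = false AND true = false
net7 = net0 NOR T = true NOR false = false
net8 = net4 XOR net5 = true XOR false = true
net9 = P XNOR net7 = true XNOR false = false
net10 = net9 NAND net3 = false NAND false = true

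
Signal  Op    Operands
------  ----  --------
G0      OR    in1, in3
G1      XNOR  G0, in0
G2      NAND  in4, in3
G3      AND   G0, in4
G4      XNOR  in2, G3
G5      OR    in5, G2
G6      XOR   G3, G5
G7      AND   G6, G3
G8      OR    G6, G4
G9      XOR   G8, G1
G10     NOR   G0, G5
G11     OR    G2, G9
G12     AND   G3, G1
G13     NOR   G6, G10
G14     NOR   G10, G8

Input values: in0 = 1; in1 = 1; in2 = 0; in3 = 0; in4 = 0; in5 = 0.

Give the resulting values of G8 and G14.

G0 = in1 OR in3 = 1 OR 0 = 1
G2 = in4 NAND in3 = 0 NAND 0 = 1
G3 = G0 AND in4 = 1 AND 0 = 0
G4 = in2 XNOR G3 = 0 XNOR 0 = 1
G5 = in5 OR G2 = 0 OR 1 = 1
G6 = G3 XOR G5 = 0 XOR 1 = 1
G8 = G6 OR G4 = 1 OR 1 = 1
G10 = G0 NOR G5 = 1 NOR 1 = 0
G14 = G10 NOR G8 = 0 NOR 1 = 0

G8 = 1, G14 = 0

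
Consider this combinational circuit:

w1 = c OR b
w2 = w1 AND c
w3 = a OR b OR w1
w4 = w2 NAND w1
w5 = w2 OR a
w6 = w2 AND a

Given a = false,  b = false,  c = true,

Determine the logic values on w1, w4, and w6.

w1 = c OR b = true OR false = true
w2 = w1 AND c = true AND true = true
w4 = w2 NAND w1 = true NAND true = false
w6 = w2 AND a = true AND false = false

w1 = true, w4 = false, w6 = false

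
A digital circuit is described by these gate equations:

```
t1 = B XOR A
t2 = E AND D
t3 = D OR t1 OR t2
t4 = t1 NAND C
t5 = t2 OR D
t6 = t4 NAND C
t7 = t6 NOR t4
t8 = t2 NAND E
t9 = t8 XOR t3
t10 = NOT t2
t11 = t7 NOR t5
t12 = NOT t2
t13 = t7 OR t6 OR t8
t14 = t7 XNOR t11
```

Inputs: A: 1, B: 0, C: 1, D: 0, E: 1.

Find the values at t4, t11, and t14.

t1 = B XOR A = 0 XOR 1 = 1
t2 = E AND D = 1 AND 0 = 0
t4 = t1 NAND C = 1 NAND 1 = 0
t5 = t2 OR D = 0 OR 0 = 0
t6 = t4 NAND C = 0 NAND 1 = 1
t7 = t6 NOR t4 = 1 NOR 0 = 0
t11 = t7 NOR t5 = 0 NOR 0 = 1
t14 = t7 XNOR t11 = 0 XNOR 1 = 0

t4 = 0, t11 = 1, t14 = 0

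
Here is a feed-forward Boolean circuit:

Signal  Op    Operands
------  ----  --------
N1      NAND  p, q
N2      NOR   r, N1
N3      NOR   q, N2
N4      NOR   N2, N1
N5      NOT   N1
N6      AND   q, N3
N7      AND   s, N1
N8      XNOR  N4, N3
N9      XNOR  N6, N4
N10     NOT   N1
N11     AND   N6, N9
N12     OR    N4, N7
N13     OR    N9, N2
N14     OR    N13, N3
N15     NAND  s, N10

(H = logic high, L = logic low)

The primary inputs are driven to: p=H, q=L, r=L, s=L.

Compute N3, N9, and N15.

N3 = H; N9 = H; N15 = H

N1 = p NAND q = H NAND L = H
N2 = r NOR N1 = L NOR H = L
N3 = q NOR N2 = L NOR L = H
N4 = N2 NOR N1 = L NOR H = L
N6 = q AND N3 = L AND H = L
N9 = N6 XNOR N4 = L XNOR L = H
N10 = NOT N1 = NOT H = L
N15 = s NAND N10 = L NAND L = H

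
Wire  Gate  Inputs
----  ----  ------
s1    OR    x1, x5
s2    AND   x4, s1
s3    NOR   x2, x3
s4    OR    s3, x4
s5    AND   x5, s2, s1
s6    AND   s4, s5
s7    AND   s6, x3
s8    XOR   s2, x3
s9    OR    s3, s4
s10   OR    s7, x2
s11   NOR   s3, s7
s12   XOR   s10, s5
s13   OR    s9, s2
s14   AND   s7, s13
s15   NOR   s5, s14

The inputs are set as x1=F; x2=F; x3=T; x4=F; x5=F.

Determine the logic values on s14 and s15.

s1 = x1 OR x5 = F OR F = F
s2 = x4 AND s1 = F AND F = F
s3 = x2 NOR x3 = F NOR T = F
s4 = s3 OR x4 = F OR F = F
s5 = x5 AND s2 AND s1 = F AND F AND F = F
s6 = s4 AND s5 = F AND F = F
s7 = s6 AND x3 = F AND T = F
s9 = s3 OR s4 = F OR F = F
s13 = s9 OR s2 = F OR F = F
s14 = s7 AND s13 = F AND F = F
s15 = s5 NOR s14 = F NOR F = T

s14 = F, s15 = T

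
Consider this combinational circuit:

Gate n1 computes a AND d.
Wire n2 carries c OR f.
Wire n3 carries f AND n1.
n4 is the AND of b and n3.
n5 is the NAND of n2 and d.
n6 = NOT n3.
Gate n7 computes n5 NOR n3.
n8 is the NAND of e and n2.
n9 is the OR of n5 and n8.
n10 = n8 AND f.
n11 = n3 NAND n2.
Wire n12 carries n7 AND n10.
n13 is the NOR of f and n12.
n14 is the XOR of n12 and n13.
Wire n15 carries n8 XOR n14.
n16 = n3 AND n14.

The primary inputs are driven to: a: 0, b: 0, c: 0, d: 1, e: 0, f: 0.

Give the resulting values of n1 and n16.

n1 = a AND d = 0 AND 1 = 0
n2 = c OR f = 0 OR 0 = 0
n3 = f AND n1 = 0 AND 0 = 0
n5 = n2 NAND d = 0 NAND 1 = 1
n7 = n5 NOR n3 = 1 NOR 0 = 0
n8 = e NAND n2 = 0 NAND 0 = 1
n10 = n8 AND f = 1 AND 0 = 0
n12 = n7 AND n10 = 0 AND 0 = 0
n13 = f NOR n12 = 0 NOR 0 = 1
n14 = n12 XOR n13 = 0 XOR 1 = 1
n16 = n3 AND n14 = 0 AND 1 = 0

n1 = 0; n16 = 0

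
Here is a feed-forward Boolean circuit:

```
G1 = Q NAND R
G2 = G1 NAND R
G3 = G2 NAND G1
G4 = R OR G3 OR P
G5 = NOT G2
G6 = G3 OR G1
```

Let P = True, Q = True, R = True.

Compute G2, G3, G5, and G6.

G1 = Q NAND R = True NAND True = False
G2 = G1 NAND R = False NAND True = True
G3 = G2 NAND G1 = True NAND False = True
G5 = NOT G2 = NOT True = False
G6 = G3 OR G1 = True OR False = True

G2 = True  G3 = True  G5 = False  G6 = True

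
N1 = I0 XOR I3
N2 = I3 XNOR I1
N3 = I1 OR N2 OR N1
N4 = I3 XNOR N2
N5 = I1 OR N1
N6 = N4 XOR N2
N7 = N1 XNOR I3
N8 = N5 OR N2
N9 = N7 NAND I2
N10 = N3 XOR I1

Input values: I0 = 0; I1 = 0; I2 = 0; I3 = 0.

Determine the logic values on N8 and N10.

N8 = 1; N10 = 1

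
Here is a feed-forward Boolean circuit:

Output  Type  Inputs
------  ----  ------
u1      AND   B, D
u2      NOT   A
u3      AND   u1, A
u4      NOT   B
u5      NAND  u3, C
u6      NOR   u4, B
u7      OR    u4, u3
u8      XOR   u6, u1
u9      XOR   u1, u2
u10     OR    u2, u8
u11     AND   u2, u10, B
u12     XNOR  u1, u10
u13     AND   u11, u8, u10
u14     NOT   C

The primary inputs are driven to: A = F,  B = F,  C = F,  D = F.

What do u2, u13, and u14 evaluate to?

u2 = T; u13 = F; u14 = T

u1 = B AND D = F AND F = F
u2 = NOT A = NOT F = T
u4 = NOT B = NOT F = T
u6 = u4 NOR B = T NOR F = F
u8 = u6 XOR u1 = F XOR F = F
u10 = u2 OR u8 = T OR F = T
u11 = u2 AND u10 AND B = T AND T AND F = F
u13 = u11 AND u8 AND u10 = F AND F AND T = F
u14 = NOT C = NOT F = T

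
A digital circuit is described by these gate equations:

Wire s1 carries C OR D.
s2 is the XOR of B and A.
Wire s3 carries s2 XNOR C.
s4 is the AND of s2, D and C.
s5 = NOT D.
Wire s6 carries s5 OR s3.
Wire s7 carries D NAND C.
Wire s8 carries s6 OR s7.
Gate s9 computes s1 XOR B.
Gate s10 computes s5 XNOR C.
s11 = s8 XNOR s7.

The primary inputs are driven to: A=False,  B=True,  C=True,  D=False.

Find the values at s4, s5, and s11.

s4 = False, s5 = True, s11 = True

s2 = B XOR A = True XOR False = True
s3 = s2 XNOR C = True XNOR True = True
s4 = s2 AND D AND C = True AND False AND True = False
s5 = NOT D = NOT False = True
s6 = s5 OR s3 = True OR True = True
s7 = D NAND C = False NAND True = True
s8 = s6 OR s7 = True OR True = True
s11 = s8 XNOR s7 = True XNOR True = True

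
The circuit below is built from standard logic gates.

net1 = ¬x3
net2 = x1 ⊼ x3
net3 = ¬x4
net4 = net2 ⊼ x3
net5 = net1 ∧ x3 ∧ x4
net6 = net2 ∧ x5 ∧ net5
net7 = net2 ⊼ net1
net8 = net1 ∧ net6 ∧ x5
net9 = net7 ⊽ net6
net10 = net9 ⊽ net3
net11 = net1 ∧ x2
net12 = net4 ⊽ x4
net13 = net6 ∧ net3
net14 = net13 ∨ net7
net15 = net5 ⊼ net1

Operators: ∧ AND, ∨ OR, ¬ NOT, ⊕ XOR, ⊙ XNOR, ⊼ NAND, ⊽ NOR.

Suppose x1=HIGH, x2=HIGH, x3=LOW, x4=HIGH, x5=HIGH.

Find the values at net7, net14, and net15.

net1 = NOT x3 = NOT LOW = HIGH
net2 = x1 NAND x3 = HIGH NAND LOW = HIGH
net3 = NOT x4 = NOT HIGH = LOW
net5 = net1 AND x3 AND x4 = HIGH AND LOW AND HIGH = LOW
net6 = net2 AND x5 AND net5 = HIGH AND HIGH AND LOW = LOW
net7 = net2 NAND net1 = HIGH NAND HIGH = LOW
net13 = net6 AND net3 = LOW AND LOW = LOW
net14 = net13 OR net7 = LOW OR LOW = LOW
net15 = net5 NAND net1 = LOW NAND HIGH = HIGH

net7 = LOW, net14 = LOW, net15 = HIGH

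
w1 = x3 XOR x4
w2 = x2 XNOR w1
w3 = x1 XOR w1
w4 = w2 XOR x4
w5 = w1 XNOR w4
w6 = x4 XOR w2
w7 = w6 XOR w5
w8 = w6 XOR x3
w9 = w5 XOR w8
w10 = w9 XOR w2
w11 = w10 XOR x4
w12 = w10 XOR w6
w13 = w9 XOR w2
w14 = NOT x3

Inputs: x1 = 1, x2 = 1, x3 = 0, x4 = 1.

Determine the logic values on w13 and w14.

w13 = 1, w14 = 1

w1 = x3 XOR x4 = 0 XOR 1 = 1
w2 = x2 XNOR w1 = 1 XNOR 1 = 1
w4 = w2 XOR x4 = 1 XOR 1 = 0
w5 = w1 XNOR w4 = 1 XNOR 0 = 0
w6 = x4 XOR w2 = 1 XOR 1 = 0
w8 = w6 XOR x3 = 0 XOR 0 = 0
w9 = w5 XOR w8 = 0 XOR 0 = 0
w13 = w9 XOR w2 = 0 XOR 1 = 1
w14 = NOT x3 = NOT 0 = 1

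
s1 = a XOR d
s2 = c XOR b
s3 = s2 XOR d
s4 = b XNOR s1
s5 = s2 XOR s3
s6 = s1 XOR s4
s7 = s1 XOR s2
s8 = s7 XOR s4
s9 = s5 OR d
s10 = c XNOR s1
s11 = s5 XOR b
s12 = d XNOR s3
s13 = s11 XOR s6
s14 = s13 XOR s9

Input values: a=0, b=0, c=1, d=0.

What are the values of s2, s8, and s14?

s2 = 1; s8 = 0; s14 = 1

s1 = a XOR d = 0 XOR 0 = 0
s2 = c XOR b = 1 XOR 0 = 1
s3 = s2 XOR d = 1 XOR 0 = 1
s4 = b XNOR s1 = 0 XNOR 0 = 1
s5 = s2 XOR s3 = 1 XOR 1 = 0
s6 = s1 XOR s4 = 0 XOR 1 = 1
s7 = s1 XOR s2 = 0 XOR 1 = 1
s8 = s7 XOR s4 = 1 XOR 1 = 0
s9 = s5 OR d = 0 OR 0 = 0
s11 = s5 XOR b = 0 XOR 0 = 0
s13 = s11 XOR s6 = 0 XOR 1 = 1
s14 = s13 XOR s9 = 1 XOR 0 = 1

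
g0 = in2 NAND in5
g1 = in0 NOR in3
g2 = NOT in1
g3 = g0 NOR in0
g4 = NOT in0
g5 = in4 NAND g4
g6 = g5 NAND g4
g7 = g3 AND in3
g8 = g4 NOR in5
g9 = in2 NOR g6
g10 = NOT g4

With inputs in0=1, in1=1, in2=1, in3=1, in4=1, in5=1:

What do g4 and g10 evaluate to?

g4 = 0, g10 = 1

g4 = NOT in0 = NOT 1 = 0
g10 = NOT g4 = NOT 0 = 1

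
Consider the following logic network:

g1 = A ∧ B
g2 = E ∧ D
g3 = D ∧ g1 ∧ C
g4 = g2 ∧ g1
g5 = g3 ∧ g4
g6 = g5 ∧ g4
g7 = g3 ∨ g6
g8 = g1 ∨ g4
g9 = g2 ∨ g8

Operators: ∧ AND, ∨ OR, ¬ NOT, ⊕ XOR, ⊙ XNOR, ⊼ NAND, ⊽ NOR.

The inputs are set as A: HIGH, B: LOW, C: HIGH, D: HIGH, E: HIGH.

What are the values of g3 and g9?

g1 = A AND B = HIGH AND LOW = LOW
g2 = E AND D = HIGH AND HIGH = HIGH
g3 = D AND g1 AND C = HIGH AND LOW AND HIGH = LOW
g4 = g2 AND g1 = HIGH AND LOW = LOW
g8 = g1 OR g4 = LOW OR LOW = LOW
g9 = g2 OR g8 = HIGH OR LOW = HIGH

g3 = LOW, g9 = HIGH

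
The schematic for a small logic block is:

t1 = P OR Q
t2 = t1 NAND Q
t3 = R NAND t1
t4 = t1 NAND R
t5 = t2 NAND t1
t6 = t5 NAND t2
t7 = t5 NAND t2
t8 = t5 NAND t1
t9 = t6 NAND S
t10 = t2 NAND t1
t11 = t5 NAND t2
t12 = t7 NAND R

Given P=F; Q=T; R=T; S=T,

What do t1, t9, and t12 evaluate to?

t1 = T  t9 = F  t12 = F

t1 = P OR Q = F OR T = T
t2 = t1 NAND Q = T NAND T = F
t5 = t2 NAND t1 = F NAND T = T
t6 = t5 NAND t2 = T NAND F = T
t7 = t5 NAND t2 = T NAND F = T
t9 = t6 NAND S = T NAND T = F
t12 = t7 NAND R = T NAND T = F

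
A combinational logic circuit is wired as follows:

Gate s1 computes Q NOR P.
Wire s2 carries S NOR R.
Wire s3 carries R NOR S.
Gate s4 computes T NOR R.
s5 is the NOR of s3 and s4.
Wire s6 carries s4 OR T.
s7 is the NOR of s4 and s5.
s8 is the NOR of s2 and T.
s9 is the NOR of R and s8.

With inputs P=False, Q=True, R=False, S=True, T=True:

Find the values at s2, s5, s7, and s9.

s2 = False  s5 = True  s7 = False  s9 = True

s2 = S NOR R = True NOR False = False
s3 = R NOR S = False NOR True = False
s4 = T NOR R = True NOR False = False
s5 = s3 NOR s4 = False NOR False = True
s7 = s4 NOR s5 = False NOR True = False
s8 = s2 NOR T = False NOR True = False
s9 = R NOR s8 = False NOR False = True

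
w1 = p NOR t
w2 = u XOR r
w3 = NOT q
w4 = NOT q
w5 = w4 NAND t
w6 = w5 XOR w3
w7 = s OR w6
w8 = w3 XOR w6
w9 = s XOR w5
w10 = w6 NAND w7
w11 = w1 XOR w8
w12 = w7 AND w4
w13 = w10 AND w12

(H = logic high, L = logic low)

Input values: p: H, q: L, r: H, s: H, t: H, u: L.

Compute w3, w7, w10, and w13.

w3 = H, w7 = H, w10 = L, w13 = L

w3 = NOT q = NOT L = H
w4 = NOT q = NOT L = H
w5 = w4 NAND t = H NAND H = L
w6 = w5 XOR w3 = L XOR H = H
w7 = s OR w6 = H OR H = H
w10 = w6 NAND w7 = H NAND H = L
w12 = w7 AND w4 = H AND H = H
w13 = w10 AND w12 = L AND H = L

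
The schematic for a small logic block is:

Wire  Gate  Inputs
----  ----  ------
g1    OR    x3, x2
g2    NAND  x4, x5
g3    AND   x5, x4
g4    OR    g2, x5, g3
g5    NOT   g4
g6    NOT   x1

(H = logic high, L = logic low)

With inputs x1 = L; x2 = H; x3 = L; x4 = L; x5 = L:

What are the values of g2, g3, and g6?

g2 = x4 NAND x5 = L NAND L = H
g3 = x5 AND x4 = L AND L = L
g6 = NOT x1 = NOT L = H

g2 = H  g3 = L  g6 = H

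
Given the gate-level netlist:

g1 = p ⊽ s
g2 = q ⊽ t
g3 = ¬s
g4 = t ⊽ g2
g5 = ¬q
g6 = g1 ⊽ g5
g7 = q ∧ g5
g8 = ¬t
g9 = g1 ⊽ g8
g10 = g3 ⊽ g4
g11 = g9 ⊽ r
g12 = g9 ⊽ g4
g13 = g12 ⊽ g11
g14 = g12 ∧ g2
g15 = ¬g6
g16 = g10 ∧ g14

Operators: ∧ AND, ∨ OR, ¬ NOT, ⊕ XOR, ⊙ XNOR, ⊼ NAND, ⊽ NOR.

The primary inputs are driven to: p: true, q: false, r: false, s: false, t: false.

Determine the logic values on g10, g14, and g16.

g1 = p NOR s = true NOR false = false
g2 = q NOR t = false NOR false = true
g3 = NOT s = NOT false = true
g4 = t NOR g2 = false NOR true = false
g8 = NOT t = NOT false = true
g9 = g1 NOR g8 = false NOR true = false
g10 = g3 NOR g4 = true NOR false = false
g12 = g9 NOR g4 = false NOR false = true
g14 = g12 AND g2 = true AND true = true
g16 = g10 AND g14 = false AND true = false

g10 = false, g14 = true, g16 = false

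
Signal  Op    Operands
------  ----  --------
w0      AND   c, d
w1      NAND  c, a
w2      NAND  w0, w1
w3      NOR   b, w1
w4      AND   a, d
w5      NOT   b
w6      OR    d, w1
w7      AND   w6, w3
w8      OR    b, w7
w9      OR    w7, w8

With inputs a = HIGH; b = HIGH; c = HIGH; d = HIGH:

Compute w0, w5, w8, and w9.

w0 = c AND d = HIGH AND HIGH = HIGH
w1 = c NAND a = HIGH NAND HIGH = LOW
w3 = b NOR w1 = HIGH NOR LOW = LOW
w5 = NOT b = NOT HIGH = LOW
w6 = d OR w1 = HIGH OR LOW = HIGH
w7 = w6 AND w3 = HIGH AND LOW = LOW
w8 = b OR w7 = HIGH OR LOW = HIGH
w9 = w7 OR w8 = LOW OR HIGH = HIGH

w0 = HIGH, w5 = LOW, w8 = HIGH, w9 = HIGH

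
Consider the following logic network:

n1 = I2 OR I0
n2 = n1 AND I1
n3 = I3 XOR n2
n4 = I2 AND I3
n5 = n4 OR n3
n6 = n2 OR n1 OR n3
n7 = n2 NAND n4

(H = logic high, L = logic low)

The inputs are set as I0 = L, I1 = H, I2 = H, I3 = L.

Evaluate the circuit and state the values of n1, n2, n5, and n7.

n1 = H, n2 = H, n5 = H, n7 = H

n1 = I2 OR I0 = H OR L = H
n2 = n1 AND I1 = H AND H = H
n3 = I3 XOR n2 = L XOR H = H
n4 = I2 AND I3 = H AND L = L
n5 = n4 OR n3 = L OR H = H
n7 = n2 NAND n4 = H NAND L = H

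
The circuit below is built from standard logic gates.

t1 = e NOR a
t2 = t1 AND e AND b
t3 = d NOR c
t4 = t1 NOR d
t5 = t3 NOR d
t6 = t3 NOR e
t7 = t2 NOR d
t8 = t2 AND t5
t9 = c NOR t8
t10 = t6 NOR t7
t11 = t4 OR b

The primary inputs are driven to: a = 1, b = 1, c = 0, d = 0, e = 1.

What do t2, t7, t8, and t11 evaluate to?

t2 = 0  t7 = 1  t8 = 0  t11 = 1

t1 = e NOR a = 1 NOR 1 = 0
t2 = t1 AND e AND b = 0 AND 1 AND 1 = 0
t3 = d NOR c = 0 NOR 0 = 1
t4 = t1 NOR d = 0 NOR 0 = 1
t5 = t3 NOR d = 1 NOR 0 = 0
t7 = t2 NOR d = 0 NOR 0 = 1
t8 = t2 AND t5 = 0 AND 0 = 0
t11 = t4 OR b = 1 OR 1 = 1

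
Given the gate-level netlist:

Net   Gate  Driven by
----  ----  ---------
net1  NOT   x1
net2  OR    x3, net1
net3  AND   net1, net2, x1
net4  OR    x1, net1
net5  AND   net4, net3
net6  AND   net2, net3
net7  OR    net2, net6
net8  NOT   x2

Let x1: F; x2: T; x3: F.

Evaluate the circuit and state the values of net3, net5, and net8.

net3 = F, net5 = F, net8 = F

net1 = NOT x1 = NOT F = T
net2 = x3 OR net1 = F OR T = T
net3 = net1 AND net2 AND x1 = T AND T AND F = F
net4 = x1 OR net1 = F OR T = T
net5 = net4 AND net3 = T AND F = F
net8 = NOT x2 = NOT T = F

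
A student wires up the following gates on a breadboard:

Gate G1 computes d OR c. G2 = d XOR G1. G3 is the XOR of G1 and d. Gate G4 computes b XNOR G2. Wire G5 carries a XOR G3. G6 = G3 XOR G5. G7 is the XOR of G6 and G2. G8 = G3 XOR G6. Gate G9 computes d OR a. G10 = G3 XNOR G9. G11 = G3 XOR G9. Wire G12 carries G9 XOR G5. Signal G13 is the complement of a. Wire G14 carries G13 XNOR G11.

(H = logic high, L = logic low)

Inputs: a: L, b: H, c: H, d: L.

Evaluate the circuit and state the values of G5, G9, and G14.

G5 = H, G9 = L, G14 = H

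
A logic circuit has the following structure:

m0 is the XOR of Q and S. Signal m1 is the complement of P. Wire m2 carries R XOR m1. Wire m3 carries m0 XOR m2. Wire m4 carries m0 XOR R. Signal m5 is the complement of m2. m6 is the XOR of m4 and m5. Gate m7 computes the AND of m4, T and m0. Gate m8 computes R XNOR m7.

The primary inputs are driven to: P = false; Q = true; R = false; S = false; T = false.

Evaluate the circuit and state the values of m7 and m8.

m0 = Q XOR S = true XOR false = true
m4 = m0 XOR R = true XOR false = true
m7 = m4 AND T AND m0 = true AND false AND true = false
m8 = R XNOR m7 = false XNOR false = true

m7 = false; m8 = true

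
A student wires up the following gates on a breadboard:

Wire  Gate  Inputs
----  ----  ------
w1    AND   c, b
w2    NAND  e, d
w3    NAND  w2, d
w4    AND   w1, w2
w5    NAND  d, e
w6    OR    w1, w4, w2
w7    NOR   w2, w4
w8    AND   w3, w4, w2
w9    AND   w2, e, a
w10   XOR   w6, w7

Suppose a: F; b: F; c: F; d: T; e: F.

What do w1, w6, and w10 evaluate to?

w1 = c AND b = F AND F = F
w2 = e NAND d = F NAND T = T
w4 = w1 AND w2 = F AND T = F
w6 = w1 OR w4 OR w2 = F OR F OR T = T
w7 = w2 NOR w4 = T NOR F = F
w10 = w6 XOR w7 = T XOR F = T

w1 = F, w6 = T, w10 = T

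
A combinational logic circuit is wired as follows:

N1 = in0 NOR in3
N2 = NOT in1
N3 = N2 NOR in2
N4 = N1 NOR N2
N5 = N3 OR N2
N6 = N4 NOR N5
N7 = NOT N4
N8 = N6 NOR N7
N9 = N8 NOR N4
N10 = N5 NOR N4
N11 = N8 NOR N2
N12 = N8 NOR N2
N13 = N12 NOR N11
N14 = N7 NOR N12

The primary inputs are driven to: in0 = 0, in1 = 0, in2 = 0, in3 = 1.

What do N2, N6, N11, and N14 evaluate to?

N1 = in0 NOR in3 = 0 NOR 1 = 0
N2 = NOT in1 = NOT 0 = 1
N3 = N2 NOR in2 = 1 NOR 0 = 0
N4 = N1 NOR N2 = 0 NOR 1 = 0
N5 = N3 OR N2 = 0 OR 1 = 1
N6 = N4 NOR N5 = 0 NOR 1 = 0
N7 = NOT N4 = NOT 0 = 1
N8 = N6 NOR N7 = 0 NOR 1 = 0
N11 = N8 NOR N2 = 0 NOR 1 = 0
N12 = N8 NOR N2 = 0 NOR 1 = 0
N14 = N7 NOR N12 = 1 NOR 0 = 0

N2 = 1, N6 = 0, N11 = 0, N14 = 0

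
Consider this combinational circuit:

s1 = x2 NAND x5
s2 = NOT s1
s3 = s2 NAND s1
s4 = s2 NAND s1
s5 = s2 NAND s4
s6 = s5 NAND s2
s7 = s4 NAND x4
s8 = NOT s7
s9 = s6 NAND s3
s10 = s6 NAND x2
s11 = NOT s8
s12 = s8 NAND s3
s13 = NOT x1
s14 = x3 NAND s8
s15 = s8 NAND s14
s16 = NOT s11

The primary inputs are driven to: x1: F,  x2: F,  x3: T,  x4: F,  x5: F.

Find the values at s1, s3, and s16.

s1 = T  s3 = T  s16 = F

s1 = x2 NAND x5 = F NAND F = T
s2 = NOT s1 = NOT T = F
s3 = s2 NAND s1 = F NAND T = T
s4 = s2 NAND s1 = F NAND T = T
s7 = s4 NAND x4 = T NAND F = T
s8 = NOT s7 = NOT T = F
s11 = NOT s8 = NOT F = T
s16 = NOT s11 = NOT T = F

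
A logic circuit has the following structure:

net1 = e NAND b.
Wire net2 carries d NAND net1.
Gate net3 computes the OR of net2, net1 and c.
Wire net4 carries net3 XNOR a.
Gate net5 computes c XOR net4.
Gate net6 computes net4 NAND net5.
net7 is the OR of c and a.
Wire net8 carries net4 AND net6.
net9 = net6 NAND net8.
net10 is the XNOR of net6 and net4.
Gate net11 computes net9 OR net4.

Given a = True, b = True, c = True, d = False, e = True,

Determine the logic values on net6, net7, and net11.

net6 = True, net7 = True, net11 = True

net1 = e NAND b = True NAND True = False
net2 = d NAND net1 = False NAND False = True
net3 = net2 OR net1 OR c = True OR False OR True = True
net4 = net3 XNOR a = True XNOR True = True
net5 = c XOR net4 = True XOR True = False
net6 = net4 NAND net5 = True NAND False = True
net7 = c OR a = True OR True = True
net8 = net4 AND net6 = True AND True = True
net9 = net6 NAND net8 = True NAND True = False
net11 = net9 OR net4 = False OR True = True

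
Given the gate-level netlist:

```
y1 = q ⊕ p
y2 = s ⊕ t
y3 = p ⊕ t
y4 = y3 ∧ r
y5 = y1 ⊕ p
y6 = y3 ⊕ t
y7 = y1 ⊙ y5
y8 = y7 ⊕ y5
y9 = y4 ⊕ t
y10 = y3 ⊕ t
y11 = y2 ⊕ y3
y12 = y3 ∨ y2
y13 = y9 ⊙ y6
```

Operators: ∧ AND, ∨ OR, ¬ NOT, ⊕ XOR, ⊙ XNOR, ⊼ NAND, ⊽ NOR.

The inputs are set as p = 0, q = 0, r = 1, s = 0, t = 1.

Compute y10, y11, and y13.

y10 = 0  y11 = 0  y13 = 1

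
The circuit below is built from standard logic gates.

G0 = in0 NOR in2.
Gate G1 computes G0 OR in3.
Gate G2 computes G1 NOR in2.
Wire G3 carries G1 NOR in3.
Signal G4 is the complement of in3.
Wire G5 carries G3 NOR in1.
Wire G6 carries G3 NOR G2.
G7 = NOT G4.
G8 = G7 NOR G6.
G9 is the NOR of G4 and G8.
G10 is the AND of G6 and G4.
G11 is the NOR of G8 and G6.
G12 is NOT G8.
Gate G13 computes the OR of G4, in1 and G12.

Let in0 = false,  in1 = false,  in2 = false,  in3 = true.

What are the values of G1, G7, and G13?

G0 = in0 NOR in2 = false NOR false = true
G1 = G0 OR in3 = true OR true = true
G2 = G1 NOR in2 = true NOR false = false
G3 = G1 NOR in3 = true NOR true = false
G4 = NOT in3 = NOT true = false
G6 = G3 NOR G2 = false NOR false = true
G7 = NOT G4 = NOT false = true
G8 = G7 NOR G6 = true NOR true = false
G12 = NOT G8 = NOT false = true
G13 = G4 OR in1 OR G12 = false OR false OR true = true

G1 = true  G7 = true  G13 = true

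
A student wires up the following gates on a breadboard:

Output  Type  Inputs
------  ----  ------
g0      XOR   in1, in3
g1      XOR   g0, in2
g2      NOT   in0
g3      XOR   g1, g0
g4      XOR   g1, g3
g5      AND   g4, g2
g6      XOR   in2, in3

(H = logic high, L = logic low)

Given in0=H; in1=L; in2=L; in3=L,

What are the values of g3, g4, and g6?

g0 = in1 XOR in3 = L XOR L = L
g1 = g0 XOR in2 = L XOR L = L
g3 = g1 XOR g0 = L XOR L = L
g4 = g1 XOR g3 = L XOR L = L
g6 = in2 XOR in3 = L XOR L = L

g3 = L, g4 = L, g6 = L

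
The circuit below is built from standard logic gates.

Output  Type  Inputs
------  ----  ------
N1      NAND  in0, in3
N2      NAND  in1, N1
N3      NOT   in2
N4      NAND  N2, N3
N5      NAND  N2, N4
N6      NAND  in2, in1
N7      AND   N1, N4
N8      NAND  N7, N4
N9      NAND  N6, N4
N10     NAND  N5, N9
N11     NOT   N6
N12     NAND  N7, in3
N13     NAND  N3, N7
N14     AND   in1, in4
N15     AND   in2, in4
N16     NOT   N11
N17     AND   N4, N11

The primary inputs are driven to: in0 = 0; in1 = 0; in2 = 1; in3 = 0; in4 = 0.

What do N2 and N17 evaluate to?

N2 = 1, N17 = 0

N1 = in0 NAND in3 = 0 NAND 0 = 1
N2 = in1 NAND N1 = 0 NAND 1 = 1
N3 = NOT in2 = NOT 1 = 0
N4 = N2 NAND N3 = 1 NAND 0 = 1
N6 = in2 NAND in1 = 1 NAND 0 = 1
N11 = NOT N6 = NOT 1 = 0
N17 = N4 AND N11 = 1 AND 0 = 0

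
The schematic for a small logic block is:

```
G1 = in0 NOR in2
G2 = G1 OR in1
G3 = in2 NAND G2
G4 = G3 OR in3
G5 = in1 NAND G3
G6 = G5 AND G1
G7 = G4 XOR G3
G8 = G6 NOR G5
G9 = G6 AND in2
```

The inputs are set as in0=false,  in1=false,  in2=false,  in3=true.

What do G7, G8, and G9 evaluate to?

G7 = false  G8 = false  G9 = false

G1 = in0 NOR in2 = false NOR false = true
G2 = G1 OR in1 = true OR false = true
G3 = in2 NAND G2 = false NAND true = true
G4 = G3 OR in3 = true OR true = true
G5 = in1 NAND G3 = false NAND true = true
G6 = G5 AND G1 = true AND true = true
G7 = G4 XOR G3 = true XOR true = false
G8 = G6 NOR G5 = true NOR true = false
G9 = G6 AND in2 = true AND false = false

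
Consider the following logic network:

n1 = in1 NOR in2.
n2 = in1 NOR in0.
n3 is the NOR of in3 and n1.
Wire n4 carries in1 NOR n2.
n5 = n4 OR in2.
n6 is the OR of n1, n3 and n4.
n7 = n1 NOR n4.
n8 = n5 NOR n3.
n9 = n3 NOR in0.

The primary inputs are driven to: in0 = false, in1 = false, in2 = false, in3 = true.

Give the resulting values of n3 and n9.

n1 = in1 NOR in2 = false NOR false = true
n3 = in3 NOR n1 = true NOR true = false
n9 = n3 NOR in0 = false NOR false = true

n3 = false  n9 = true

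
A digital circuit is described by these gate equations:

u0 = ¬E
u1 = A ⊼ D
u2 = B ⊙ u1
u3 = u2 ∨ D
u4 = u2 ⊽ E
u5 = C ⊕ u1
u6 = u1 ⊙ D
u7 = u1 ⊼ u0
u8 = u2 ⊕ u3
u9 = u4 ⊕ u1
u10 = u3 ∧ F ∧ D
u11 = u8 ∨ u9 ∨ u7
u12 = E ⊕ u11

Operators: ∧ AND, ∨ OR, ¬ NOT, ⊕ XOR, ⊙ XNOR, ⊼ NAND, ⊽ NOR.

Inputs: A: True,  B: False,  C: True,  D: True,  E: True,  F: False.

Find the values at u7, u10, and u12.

u7 = True, u10 = False, u12 = False

u0 = NOT E = NOT True = False
u1 = A NAND D = True NAND True = False
u2 = B XNOR u1 = False XNOR False = True
u3 = u2 OR D = True OR True = True
u4 = u2 NOR E = True NOR True = False
u7 = u1 NAND u0 = False NAND False = True
u8 = u2 XOR u3 = True XOR True = False
u9 = u4 XOR u1 = False XOR False = False
u10 = u3 AND F AND D = True AND False AND True = False
u11 = u8 OR u9 OR u7 = False OR False OR True = True
u12 = E XOR u11 = True XOR True = False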